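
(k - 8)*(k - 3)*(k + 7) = k^3 - 4*k^2 - 53*k + 168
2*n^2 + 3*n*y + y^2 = (n + y)*(2*n + y)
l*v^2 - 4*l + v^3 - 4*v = (l + v)*(v - 2)*(v + 2)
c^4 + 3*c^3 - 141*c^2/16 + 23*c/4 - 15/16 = (c - 1)*(c - 3/4)*(c - 1/4)*(c + 5)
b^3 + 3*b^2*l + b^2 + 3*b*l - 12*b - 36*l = (b - 3)*(b + 4)*(b + 3*l)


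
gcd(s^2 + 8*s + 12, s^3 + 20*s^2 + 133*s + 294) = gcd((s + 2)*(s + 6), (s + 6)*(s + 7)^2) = s + 6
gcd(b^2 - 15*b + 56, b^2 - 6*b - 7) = b - 7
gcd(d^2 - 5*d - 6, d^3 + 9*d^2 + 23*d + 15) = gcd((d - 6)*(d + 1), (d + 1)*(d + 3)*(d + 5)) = d + 1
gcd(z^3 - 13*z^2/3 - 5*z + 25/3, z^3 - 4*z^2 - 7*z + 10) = z^2 - 6*z + 5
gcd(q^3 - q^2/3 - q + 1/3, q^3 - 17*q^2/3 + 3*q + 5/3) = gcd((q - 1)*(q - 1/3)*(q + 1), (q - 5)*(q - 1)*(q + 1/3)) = q - 1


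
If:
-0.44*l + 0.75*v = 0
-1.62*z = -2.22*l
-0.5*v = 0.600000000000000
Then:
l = -2.05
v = -1.20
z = -2.80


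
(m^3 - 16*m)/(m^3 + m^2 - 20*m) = (m + 4)/(m + 5)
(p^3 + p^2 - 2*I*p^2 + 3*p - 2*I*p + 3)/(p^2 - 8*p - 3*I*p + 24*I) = (p^2 + p*(1 + I) + I)/(p - 8)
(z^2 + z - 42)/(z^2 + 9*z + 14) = (z - 6)/(z + 2)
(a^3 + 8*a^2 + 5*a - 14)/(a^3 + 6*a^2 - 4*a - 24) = (a^2 + 6*a - 7)/(a^2 + 4*a - 12)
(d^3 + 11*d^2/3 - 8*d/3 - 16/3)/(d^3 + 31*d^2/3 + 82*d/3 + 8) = (3*d^2 - d - 4)/(3*d^2 + 19*d + 6)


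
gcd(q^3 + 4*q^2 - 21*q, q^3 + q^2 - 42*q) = q^2 + 7*q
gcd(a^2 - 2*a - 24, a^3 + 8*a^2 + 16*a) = a + 4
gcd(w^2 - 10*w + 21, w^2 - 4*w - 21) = w - 7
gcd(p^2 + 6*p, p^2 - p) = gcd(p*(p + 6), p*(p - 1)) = p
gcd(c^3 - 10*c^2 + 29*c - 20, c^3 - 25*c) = c - 5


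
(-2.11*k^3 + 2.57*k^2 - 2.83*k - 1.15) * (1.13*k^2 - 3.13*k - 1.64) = -2.3843*k^5 + 9.5084*k^4 - 7.7816*k^3 + 3.3436*k^2 + 8.2407*k + 1.886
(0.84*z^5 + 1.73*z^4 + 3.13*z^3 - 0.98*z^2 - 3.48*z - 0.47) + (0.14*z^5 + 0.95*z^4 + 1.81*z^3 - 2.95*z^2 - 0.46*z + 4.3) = 0.98*z^5 + 2.68*z^4 + 4.94*z^3 - 3.93*z^2 - 3.94*z + 3.83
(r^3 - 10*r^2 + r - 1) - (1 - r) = r^3 - 10*r^2 + 2*r - 2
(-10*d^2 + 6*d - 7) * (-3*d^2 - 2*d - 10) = 30*d^4 + 2*d^3 + 109*d^2 - 46*d + 70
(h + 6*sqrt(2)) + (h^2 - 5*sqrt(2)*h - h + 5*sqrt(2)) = h^2 - 5*sqrt(2)*h + 11*sqrt(2)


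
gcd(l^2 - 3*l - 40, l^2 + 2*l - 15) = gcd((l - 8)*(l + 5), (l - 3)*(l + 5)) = l + 5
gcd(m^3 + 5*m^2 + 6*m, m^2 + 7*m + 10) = m + 2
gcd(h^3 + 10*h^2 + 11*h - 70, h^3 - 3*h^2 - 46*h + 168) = h + 7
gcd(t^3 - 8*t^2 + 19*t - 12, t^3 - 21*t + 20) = t^2 - 5*t + 4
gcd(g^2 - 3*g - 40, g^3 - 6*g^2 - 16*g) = g - 8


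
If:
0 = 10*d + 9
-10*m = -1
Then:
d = -9/10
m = 1/10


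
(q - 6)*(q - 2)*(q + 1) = q^3 - 7*q^2 + 4*q + 12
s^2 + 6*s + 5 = (s + 1)*(s + 5)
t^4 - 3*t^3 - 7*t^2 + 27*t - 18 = (t - 3)*(t - 2)*(t - 1)*(t + 3)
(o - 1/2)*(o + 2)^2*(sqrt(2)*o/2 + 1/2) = sqrt(2)*o^4/2 + o^3/2 + 7*sqrt(2)*o^3/4 + sqrt(2)*o^2 + 7*o^2/4 - sqrt(2)*o + o - 1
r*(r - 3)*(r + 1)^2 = r^4 - r^3 - 5*r^2 - 3*r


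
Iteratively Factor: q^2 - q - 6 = (q - 3)*(q + 2)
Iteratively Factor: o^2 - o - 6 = (o - 3)*(o + 2)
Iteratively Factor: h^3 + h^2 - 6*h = (h + 3)*(h^2 - 2*h) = h*(h + 3)*(h - 2)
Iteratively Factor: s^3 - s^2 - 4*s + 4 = (s - 2)*(s^2 + s - 2) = (s - 2)*(s - 1)*(s + 2)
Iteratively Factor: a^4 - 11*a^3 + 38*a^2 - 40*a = (a - 4)*(a^3 - 7*a^2 + 10*a) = a*(a - 4)*(a^2 - 7*a + 10) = a*(a - 5)*(a - 4)*(a - 2)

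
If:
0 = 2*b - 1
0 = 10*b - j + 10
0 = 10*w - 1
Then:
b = 1/2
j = 15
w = 1/10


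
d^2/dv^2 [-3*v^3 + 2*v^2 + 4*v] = 4 - 18*v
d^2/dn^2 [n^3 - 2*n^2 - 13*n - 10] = 6*n - 4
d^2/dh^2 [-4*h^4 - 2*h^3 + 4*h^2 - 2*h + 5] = -48*h^2 - 12*h + 8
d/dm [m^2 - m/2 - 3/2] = 2*m - 1/2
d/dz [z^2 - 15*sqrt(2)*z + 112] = 2*z - 15*sqrt(2)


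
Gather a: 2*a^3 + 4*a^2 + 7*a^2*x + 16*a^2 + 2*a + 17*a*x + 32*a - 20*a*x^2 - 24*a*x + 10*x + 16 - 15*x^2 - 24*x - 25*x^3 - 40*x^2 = 2*a^3 + a^2*(7*x + 20) + a*(-20*x^2 - 7*x + 34) - 25*x^3 - 55*x^2 - 14*x + 16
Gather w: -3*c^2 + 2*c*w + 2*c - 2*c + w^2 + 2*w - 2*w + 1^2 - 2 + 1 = -3*c^2 + 2*c*w + w^2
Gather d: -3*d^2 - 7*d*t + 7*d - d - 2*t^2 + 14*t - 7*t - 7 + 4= -3*d^2 + d*(6 - 7*t) - 2*t^2 + 7*t - 3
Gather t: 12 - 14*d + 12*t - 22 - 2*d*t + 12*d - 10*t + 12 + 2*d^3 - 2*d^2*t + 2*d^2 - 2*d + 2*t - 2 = 2*d^3 + 2*d^2 - 4*d + t*(-2*d^2 - 2*d + 4)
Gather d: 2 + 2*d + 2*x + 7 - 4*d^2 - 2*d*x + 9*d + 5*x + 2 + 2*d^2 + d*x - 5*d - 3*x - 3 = -2*d^2 + d*(6 - x) + 4*x + 8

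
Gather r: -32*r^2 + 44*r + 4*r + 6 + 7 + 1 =-32*r^2 + 48*r + 14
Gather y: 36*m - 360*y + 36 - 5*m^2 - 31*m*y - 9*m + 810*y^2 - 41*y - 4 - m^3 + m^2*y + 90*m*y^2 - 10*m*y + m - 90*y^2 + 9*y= -m^3 - 5*m^2 + 28*m + y^2*(90*m + 720) + y*(m^2 - 41*m - 392) + 32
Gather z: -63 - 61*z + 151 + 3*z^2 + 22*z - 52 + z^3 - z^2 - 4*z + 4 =z^3 + 2*z^2 - 43*z + 40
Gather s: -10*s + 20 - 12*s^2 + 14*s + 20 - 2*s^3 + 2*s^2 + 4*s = -2*s^3 - 10*s^2 + 8*s + 40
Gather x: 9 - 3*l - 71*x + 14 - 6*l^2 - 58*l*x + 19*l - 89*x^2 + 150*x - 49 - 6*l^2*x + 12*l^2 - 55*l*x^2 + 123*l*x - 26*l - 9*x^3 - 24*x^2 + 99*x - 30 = 6*l^2 - 10*l - 9*x^3 + x^2*(-55*l - 113) + x*(-6*l^2 + 65*l + 178) - 56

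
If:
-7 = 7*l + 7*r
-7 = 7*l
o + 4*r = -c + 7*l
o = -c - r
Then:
No Solution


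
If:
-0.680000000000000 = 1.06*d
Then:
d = -0.64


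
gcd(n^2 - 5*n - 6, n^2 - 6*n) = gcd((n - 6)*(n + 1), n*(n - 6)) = n - 6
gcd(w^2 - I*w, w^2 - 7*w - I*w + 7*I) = w - I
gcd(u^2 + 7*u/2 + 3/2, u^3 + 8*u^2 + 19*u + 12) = u + 3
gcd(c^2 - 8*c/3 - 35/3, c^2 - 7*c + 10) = c - 5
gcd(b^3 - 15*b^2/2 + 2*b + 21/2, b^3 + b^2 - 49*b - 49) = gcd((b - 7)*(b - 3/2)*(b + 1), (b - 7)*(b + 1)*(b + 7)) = b^2 - 6*b - 7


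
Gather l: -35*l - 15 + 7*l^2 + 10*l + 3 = 7*l^2 - 25*l - 12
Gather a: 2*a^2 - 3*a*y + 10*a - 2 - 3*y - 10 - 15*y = 2*a^2 + a*(10 - 3*y) - 18*y - 12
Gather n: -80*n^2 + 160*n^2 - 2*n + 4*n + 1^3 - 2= 80*n^2 + 2*n - 1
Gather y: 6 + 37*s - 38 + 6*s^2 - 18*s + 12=6*s^2 + 19*s - 20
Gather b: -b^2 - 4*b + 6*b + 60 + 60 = -b^2 + 2*b + 120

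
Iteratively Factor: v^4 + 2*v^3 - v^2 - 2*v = (v)*(v^3 + 2*v^2 - v - 2) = v*(v + 1)*(v^2 + v - 2) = v*(v + 1)*(v + 2)*(v - 1)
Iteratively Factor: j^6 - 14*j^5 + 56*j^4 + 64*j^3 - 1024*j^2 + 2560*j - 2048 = (j - 2)*(j^5 - 12*j^4 + 32*j^3 + 128*j^2 - 768*j + 1024) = (j - 4)*(j - 2)*(j^4 - 8*j^3 + 128*j - 256) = (j - 4)^2*(j - 2)*(j^3 - 4*j^2 - 16*j + 64) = (j - 4)^2*(j - 2)*(j + 4)*(j^2 - 8*j + 16) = (j - 4)^3*(j - 2)*(j + 4)*(j - 4)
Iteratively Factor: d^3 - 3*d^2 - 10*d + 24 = (d - 2)*(d^2 - d - 12) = (d - 2)*(d + 3)*(d - 4)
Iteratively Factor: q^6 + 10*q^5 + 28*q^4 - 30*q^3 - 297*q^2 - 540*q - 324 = (q - 3)*(q^5 + 13*q^4 + 67*q^3 + 171*q^2 + 216*q + 108) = (q - 3)*(q + 2)*(q^4 + 11*q^3 + 45*q^2 + 81*q + 54) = (q - 3)*(q + 2)^2*(q^3 + 9*q^2 + 27*q + 27) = (q - 3)*(q + 2)^2*(q + 3)*(q^2 + 6*q + 9) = (q - 3)*(q + 2)^2*(q + 3)^2*(q + 3)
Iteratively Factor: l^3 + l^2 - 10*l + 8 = (l - 2)*(l^2 + 3*l - 4) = (l - 2)*(l + 4)*(l - 1)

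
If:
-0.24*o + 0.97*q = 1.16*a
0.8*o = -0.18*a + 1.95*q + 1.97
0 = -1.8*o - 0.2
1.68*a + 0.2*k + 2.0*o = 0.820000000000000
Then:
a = -0.93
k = 13.04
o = -0.11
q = -1.14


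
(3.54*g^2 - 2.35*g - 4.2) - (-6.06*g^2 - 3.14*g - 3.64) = 9.6*g^2 + 0.79*g - 0.56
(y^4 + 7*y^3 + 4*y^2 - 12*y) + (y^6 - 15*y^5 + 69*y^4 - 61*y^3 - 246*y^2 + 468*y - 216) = y^6 - 15*y^5 + 70*y^4 - 54*y^3 - 242*y^2 + 456*y - 216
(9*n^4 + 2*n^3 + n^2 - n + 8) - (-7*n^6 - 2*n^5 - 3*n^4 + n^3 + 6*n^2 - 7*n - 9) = 7*n^6 + 2*n^5 + 12*n^4 + n^3 - 5*n^2 + 6*n + 17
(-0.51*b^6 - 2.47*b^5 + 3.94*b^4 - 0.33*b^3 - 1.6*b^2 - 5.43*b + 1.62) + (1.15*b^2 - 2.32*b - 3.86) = -0.51*b^6 - 2.47*b^5 + 3.94*b^4 - 0.33*b^3 - 0.45*b^2 - 7.75*b - 2.24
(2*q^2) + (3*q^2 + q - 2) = 5*q^2 + q - 2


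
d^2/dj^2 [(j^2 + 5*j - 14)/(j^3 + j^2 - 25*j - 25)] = 2*(j^6 + 15*j^5 + 6*j^4 + 218*j^3 + 1833*j^2 + 375*j - 11600)/(j^9 + 3*j^8 - 72*j^7 - 224*j^6 + 1650*j^5 + 5550*j^4 - 10000*j^3 - 45000*j^2 - 46875*j - 15625)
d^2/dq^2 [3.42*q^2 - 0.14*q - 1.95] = 6.84000000000000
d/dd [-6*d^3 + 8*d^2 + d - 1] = -18*d^2 + 16*d + 1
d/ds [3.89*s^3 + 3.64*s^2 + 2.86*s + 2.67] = 11.67*s^2 + 7.28*s + 2.86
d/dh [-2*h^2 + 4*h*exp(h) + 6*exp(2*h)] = 4*h*exp(h) - 4*h + 12*exp(2*h) + 4*exp(h)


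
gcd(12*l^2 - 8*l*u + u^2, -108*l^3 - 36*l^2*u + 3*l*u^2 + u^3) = -6*l + u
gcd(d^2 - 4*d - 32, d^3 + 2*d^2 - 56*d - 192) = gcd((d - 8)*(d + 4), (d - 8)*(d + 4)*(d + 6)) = d^2 - 4*d - 32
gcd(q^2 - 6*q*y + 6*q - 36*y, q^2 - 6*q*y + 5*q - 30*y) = -q + 6*y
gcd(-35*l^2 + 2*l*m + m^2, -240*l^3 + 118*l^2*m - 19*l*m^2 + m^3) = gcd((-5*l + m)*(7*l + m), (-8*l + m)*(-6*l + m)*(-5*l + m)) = 5*l - m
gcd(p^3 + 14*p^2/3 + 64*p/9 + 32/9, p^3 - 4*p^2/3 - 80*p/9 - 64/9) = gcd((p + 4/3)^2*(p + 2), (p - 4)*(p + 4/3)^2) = p^2 + 8*p/3 + 16/9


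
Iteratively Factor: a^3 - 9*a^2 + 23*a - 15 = (a - 1)*(a^2 - 8*a + 15) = (a - 3)*(a - 1)*(a - 5)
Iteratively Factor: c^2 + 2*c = (c + 2)*(c)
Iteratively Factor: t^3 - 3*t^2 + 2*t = (t - 1)*(t^2 - 2*t) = t*(t - 1)*(t - 2)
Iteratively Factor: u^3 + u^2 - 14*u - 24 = (u - 4)*(u^2 + 5*u + 6) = (u - 4)*(u + 3)*(u + 2)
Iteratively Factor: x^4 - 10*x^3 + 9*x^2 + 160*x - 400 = (x - 5)*(x^3 - 5*x^2 - 16*x + 80) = (x - 5)*(x + 4)*(x^2 - 9*x + 20) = (x - 5)*(x - 4)*(x + 4)*(x - 5)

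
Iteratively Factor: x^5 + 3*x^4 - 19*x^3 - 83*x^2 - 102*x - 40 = (x + 1)*(x^4 + 2*x^3 - 21*x^2 - 62*x - 40) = (x + 1)*(x + 4)*(x^3 - 2*x^2 - 13*x - 10) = (x - 5)*(x + 1)*(x + 4)*(x^2 + 3*x + 2) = (x - 5)*(x + 1)*(x + 2)*(x + 4)*(x + 1)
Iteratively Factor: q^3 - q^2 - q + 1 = (q + 1)*(q^2 - 2*q + 1) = (q - 1)*(q + 1)*(q - 1)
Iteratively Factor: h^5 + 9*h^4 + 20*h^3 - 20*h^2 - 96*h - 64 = (h + 4)*(h^4 + 5*h^3 - 20*h - 16) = (h + 1)*(h + 4)*(h^3 + 4*h^2 - 4*h - 16) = (h + 1)*(h + 2)*(h + 4)*(h^2 + 2*h - 8) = (h + 1)*(h + 2)*(h + 4)^2*(h - 2)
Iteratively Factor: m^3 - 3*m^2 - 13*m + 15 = (m - 1)*(m^2 - 2*m - 15) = (m - 5)*(m - 1)*(m + 3)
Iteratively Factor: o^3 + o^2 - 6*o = (o + 3)*(o^2 - 2*o) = (o - 2)*(o + 3)*(o)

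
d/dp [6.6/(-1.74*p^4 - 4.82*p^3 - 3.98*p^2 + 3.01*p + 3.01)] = (45.936*p^3 + 95.436*p^2 + 52.536*p - 19.866)/(1.74*p^4 + 4.82*p^3 + 3.98*p^2 - 3.01*p - 3.01)^2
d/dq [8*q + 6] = 8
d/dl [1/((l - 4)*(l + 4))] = -2*l/(l^4 - 32*l^2 + 256)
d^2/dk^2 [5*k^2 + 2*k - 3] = 10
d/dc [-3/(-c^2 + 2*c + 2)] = 6*(1 - c)/(-c^2 + 2*c + 2)^2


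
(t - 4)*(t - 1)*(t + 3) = t^3 - 2*t^2 - 11*t + 12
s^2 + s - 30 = (s - 5)*(s + 6)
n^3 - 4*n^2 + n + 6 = (n - 3)*(n - 2)*(n + 1)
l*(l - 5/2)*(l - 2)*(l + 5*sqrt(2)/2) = l^4 - 9*l^3/2 + 5*sqrt(2)*l^3/2 - 45*sqrt(2)*l^2/4 + 5*l^2 + 25*sqrt(2)*l/2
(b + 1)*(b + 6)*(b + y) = b^3 + b^2*y + 7*b^2 + 7*b*y + 6*b + 6*y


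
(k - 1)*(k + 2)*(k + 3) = k^3 + 4*k^2 + k - 6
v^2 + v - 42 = (v - 6)*(v + 7)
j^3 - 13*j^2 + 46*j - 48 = (j - 8)*(j - 3)*(j - 2)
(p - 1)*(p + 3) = p^2 + 2*p - 3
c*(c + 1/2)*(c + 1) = c^3 + 3*c^2/2 + c/2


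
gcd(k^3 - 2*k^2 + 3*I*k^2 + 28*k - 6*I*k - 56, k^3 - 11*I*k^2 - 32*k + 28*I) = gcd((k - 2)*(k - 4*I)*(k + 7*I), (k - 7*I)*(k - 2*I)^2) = 1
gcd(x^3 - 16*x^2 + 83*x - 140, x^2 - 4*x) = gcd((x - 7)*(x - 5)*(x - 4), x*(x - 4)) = x - 4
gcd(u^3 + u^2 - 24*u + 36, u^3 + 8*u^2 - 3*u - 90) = u^2 + 3*u - 18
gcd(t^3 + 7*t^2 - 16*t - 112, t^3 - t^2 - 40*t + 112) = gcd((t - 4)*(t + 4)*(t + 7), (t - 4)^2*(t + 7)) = t^2 + 3*t - 28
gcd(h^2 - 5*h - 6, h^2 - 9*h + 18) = h - 6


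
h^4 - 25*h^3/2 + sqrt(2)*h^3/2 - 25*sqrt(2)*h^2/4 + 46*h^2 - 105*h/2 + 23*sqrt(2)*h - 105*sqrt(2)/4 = (h - 7)*(h - 3)*(h - 5/2)*(h + sqrt(2)/2)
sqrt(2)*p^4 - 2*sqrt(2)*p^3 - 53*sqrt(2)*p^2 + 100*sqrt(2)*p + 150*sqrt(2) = (p - 3)*(p - 5*sqrt(2))*(p + 5*sqrt(2))*(sqrt(2)*p + sqrt(2))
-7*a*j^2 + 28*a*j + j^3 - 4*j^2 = j*(-7*a + j)*(j - 4)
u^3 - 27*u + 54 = (u - 3)^2*(u + 6)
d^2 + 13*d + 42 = (d + 6)*(d + 7)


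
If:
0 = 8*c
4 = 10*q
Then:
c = 0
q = 2/5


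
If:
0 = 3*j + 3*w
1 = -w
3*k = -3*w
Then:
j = 1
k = 1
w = -1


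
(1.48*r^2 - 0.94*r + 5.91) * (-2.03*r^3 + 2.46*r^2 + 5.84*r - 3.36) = -3.0044*r^5 + 5.549*r^4 - 5.6665*r^3 + 4.0762*r^2 + 37.6728*r - 19.8576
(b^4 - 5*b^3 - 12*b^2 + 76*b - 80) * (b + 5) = b^5 - 37*b^3 + 16*b^2 + 300*b - 400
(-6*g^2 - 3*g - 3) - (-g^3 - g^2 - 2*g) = g^3 - 5*g^2 - g - 3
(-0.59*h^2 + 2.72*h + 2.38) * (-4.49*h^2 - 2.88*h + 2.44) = 2.6491*h^4 - 10.5136*h^3 - 19.9594*h^2 - 0.217599999999999*h + 5.8072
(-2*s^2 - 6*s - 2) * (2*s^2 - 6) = -4*s^4 - 12*s^3 + 8*s^2 + 36*s + 12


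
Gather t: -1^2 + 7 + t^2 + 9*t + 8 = t^2 + 9*t + 14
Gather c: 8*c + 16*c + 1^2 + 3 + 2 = 24*c + 6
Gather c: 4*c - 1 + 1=4*c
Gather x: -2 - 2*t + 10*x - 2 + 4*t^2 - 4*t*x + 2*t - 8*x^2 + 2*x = 4*t^2 - 8*x^2 + x*(12 - 4*t) - 4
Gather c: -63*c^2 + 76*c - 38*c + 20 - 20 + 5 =-63*c^2 + 38*c + 5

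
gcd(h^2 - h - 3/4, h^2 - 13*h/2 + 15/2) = h - 3/2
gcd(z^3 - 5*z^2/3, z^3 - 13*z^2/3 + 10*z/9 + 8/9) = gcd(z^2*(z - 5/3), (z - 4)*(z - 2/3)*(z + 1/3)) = 1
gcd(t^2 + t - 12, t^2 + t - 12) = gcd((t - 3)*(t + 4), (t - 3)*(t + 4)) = t^2 + t - 12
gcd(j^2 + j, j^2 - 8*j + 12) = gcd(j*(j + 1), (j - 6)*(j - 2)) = 1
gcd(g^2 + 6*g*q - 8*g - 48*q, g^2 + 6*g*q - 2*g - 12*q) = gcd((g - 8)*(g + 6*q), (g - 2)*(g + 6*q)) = g + 6*q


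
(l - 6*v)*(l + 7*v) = l^2 + l*v - 42*v^2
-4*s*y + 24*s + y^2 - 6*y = (-4*s + y)*(y - 6)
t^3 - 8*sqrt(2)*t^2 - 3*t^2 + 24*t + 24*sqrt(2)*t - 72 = (t - 3)*(t - 6*sqrt(2))*(t - 2*sqrt(2))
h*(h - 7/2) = h^2 - 7*h/2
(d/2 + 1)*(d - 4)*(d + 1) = d^3/2 - d^2/2 - 5*d - 4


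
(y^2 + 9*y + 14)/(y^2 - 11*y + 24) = (y^2 + 9*y + 14)/(y^2 - 11*y + 24)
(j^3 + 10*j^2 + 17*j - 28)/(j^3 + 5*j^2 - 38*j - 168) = (j - 1)/(j - 6)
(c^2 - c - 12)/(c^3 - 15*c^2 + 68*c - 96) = (c + 3)/(c^2 - 11*c + 24)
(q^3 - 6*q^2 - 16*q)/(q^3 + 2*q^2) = (q - 8)/q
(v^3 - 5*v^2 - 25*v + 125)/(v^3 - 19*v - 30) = (v^2 - 25)/(v^2 + 5*v + 6)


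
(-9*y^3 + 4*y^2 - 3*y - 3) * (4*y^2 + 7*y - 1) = -36*y^5 - 47*y^4 + 25*y^3 - 37*y^2 - 18*y + 3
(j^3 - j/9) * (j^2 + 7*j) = j^5 + 7*j^4 - j^3/9 - 7*j^2/9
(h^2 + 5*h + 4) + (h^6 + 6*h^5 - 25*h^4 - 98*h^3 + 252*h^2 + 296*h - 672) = h^6 + 6*h^5 - 25*h^4 - 98*h^3 + 253*h^2 + 301*h - 668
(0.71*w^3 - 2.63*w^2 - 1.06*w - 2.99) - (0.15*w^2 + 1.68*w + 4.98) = 0.71*w^3 - 2.78*w^2 - 2.74*w - 7.97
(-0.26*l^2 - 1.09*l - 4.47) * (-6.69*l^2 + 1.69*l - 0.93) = 1.7394*l^4 + 6.8527*l^3 + 28.304*l^2 - 6.5406*l + 4.1571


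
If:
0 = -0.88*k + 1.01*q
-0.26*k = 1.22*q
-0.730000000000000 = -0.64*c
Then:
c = 1.14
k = 0.00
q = 0.00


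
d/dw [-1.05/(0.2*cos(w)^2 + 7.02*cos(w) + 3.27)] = -(0.42*cos(w) + 7.371)*sin(w)/(0.2*cos(w)^2 + 7.02*cos(w) + 3.27)^2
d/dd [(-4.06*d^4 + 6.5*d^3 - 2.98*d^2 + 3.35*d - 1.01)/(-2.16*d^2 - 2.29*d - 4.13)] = (17.5392*d^5 + 13.8522*d^4 + 37.3012*d^3 - 66.4748*d^2 + 20.2516*d - 16.1484)/(4.6656*d^4 + 9.8928*d^3 + 23.0857*d^2 + 18.9154*d + 17.0569)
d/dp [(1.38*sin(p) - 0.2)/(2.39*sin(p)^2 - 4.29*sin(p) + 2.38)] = (-3.2982*sin(p)^2 + 0.956*sin(p) + 2.4264)*cos(p)/(5.7121*sin(p)^4 - 20.5062*sin(p)^3 + 29.7805*sin(p)^2 - 20.4204*sin(p) + 5.6644)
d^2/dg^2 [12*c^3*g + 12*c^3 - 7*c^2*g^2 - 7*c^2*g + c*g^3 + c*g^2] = 2*c*(-7*c + 3*g + 1)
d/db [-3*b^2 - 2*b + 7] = -6*b - 2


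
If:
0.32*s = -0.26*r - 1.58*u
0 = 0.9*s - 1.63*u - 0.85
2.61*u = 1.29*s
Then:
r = -38.14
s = 9.01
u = 4.45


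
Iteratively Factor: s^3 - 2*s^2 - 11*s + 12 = (s - 4)*(s^2 + 2*s - 3) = (s - 4)*(s + 3)*(s - 1)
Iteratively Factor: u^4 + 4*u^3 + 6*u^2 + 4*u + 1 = (u + 1)*(u^3 + 3*u^2 + 3*u + 1) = (u + 1)^2*(u^2 + 2*u + 1) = (u + 1)^3*(u + 1)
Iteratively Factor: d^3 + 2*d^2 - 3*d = (d)*(d^2 + 2*d - 3) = d*(d + 3)*(d - 1)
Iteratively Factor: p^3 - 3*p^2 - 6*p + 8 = (p - 4)*(p^2 + p - 2) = (p - 4)*(p - 1)*(p + 2)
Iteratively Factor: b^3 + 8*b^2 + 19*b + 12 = (b + 3)*(b^2 + 5*b + 4) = (b + 3)*(b + 4)*(b + 1)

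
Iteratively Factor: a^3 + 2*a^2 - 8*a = (a)*(a^2 + 2*a - 8) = a*(a - 2)*(a + 4)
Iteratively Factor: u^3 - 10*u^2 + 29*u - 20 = (u - 4)*(u^2 - 6*u + 5) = (u - 5)*(u - 4)*(u - 1)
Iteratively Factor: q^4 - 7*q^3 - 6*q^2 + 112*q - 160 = (q + 4)*(q^3 - 11*q^2 + 38*q - 40) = (q - 5)*(q + 4)*(q^2 - 6*q + 8) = (q - 5)*(q - 2)*(q + 4)*(q - 4)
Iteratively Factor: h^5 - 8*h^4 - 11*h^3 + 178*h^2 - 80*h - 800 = (h - 4)*(h^4 - 4*h^3 - 27*h^2 + 70*h + 200) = (h - 5)*(h - 4)*(h^3 + h^2 - 22*h - 40) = (h - 5)*(h - 4)*(h + 4)*(h^2 - 3*h - 10) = (h - 5)^2*(h - 4)*(h + 4)*(h + 2)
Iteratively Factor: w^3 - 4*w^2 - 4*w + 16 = (w - 4)*(w^2 - 4) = (w - 4)*(w - 2)*(w + 2)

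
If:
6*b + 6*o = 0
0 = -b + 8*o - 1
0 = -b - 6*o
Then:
No Solution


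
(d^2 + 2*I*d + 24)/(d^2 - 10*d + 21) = (d^2 + 2*I*d + 24)/(d^2 - 10*d + 21)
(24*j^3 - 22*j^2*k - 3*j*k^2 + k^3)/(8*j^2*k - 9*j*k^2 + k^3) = (24*j^2 + 2*j*k - k^2)/(k*(8*j - k))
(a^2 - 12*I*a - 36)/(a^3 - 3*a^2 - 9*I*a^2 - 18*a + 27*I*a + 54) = (a - 6*I)/(a^2 - 3*a*(1 + I) + 9*I)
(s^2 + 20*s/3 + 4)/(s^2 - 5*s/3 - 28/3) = (3*s^2 + 20*s + 12)/(3*s^2 - 5*s - 28)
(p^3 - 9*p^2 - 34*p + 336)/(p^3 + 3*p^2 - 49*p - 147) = (p^2 - 2*p - 48)/(p^2 + 10*p + 21)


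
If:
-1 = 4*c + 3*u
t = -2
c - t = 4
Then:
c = 2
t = -2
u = -3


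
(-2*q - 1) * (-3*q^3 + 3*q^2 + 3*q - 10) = 6*q^4 - 3*q^3 - 9*q^2 + 17*q + 10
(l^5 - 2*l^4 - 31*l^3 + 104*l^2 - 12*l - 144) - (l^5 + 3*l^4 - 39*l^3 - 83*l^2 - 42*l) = -5*l^4 + 8*l^3 + 187*l^2 + 30*l - 144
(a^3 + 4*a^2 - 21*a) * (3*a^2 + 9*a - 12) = 3*a^5 + 21*a^4 - 39*a^3 - 237*a^2 + 252*a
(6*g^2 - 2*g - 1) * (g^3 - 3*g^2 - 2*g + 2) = 6*g^5 - 20*g^4 - 7*g^3 + 19*g^2 - 2*g - 2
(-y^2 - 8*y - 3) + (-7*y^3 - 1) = -7*y^3 - y^2 - 8*y - 4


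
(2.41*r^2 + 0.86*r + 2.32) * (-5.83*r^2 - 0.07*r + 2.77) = -14.0503*r^4 - 5.1825*r^3 - 6.9101*r^2 + 2.2198*r + 6.4264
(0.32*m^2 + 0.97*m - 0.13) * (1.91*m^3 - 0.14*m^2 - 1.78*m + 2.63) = 0.6112*m^5 + 1.8079*m^4 - 0.9537*m^3 - 0.8668*m^2 + 2.7825*m - 0.3419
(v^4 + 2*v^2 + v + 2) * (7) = 7*v^4 + 14*v^2 + 7*v + 14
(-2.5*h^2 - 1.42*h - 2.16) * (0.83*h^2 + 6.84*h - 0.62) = -2.075*h^4 - 18.2786*h^3 - 9.9556*h^2 - 13.894*h + 1.3392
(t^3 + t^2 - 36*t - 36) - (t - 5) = t^3 + t^2 - 37*t - 31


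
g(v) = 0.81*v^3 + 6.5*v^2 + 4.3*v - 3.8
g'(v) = 2.43*v^2 + 13.0*v + 4.3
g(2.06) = 39.72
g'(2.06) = 41.39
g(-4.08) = 31.84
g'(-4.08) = -8.29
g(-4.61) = 35.16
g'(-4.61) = -3.99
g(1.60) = 23.04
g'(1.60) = 31.32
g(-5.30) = 35.40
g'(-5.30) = 3.66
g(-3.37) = 24.53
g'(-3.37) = -11.91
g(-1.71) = 3.80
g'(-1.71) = -10.82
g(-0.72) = -3.83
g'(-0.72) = -3.80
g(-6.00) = 29.44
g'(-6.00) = 13.78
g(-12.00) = -519.08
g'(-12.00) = 198.22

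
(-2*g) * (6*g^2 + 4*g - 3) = -12*g^3 - 8*g^2 + 6*g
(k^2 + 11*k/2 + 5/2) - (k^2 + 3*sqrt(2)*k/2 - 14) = -3*sqrt(2)*k/2 + 11*k/2 + 33/2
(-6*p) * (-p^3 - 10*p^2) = 6*p^4 + 60*p^3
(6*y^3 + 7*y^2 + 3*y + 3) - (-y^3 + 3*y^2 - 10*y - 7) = 7*y^3 + 4*y^2 + 13*y + 10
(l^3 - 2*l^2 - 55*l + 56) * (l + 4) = l^4 + 2*l^3 - 63*l^2 - 164*l + 224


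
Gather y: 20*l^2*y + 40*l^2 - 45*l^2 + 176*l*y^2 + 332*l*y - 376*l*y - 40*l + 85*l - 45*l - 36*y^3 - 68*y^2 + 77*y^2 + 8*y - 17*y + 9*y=-5*l^2 - 36*y^3 + y^2*(176*l + 9) + y*(20*l^2 - 44*l)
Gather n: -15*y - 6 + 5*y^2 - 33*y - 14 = 5*y^2 - 48*y - 20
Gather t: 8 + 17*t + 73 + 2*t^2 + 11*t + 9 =2*t^2 + 28*t + 90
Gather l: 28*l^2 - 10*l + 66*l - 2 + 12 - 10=28*l^2 + 56*l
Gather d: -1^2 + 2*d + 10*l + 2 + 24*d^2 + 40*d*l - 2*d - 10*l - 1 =24*d^2 + 40*d*l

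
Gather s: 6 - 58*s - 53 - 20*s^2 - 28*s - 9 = -20*s^2 - 86*s - 56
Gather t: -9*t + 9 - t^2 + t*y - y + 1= -t^2 + t*(y - 9) - y + 10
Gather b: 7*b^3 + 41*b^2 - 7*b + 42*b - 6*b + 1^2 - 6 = 7*b^3 + 41*b^2 + 29*b - 5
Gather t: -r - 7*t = -r - 7*t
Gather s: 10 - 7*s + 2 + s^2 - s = s^2 - 8*s + 12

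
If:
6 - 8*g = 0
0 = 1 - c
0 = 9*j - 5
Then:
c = 1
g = 3/4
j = 5/9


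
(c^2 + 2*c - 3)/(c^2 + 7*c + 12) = (c - 1)/(c + 4)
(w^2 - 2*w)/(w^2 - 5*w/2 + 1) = 2*w/(2*w - 1)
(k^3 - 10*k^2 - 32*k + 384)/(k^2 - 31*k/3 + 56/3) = 3*(k^2 - 2*k - 48)/(3*k - 7)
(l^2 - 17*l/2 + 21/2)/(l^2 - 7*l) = (l - 3/2)/l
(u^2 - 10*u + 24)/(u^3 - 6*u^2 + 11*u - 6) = (u^2 - 10*u + 24)/(u^3 - 6*u^2 + 11*u - 6)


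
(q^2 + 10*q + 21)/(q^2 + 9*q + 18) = (q + 7)/(q + 6)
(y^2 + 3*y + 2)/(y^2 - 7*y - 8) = (y + 2)/(y - 8)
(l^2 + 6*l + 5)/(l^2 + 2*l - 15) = (l + 1)/(l - 3)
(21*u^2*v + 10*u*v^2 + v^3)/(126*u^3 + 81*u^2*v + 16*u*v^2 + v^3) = v/(6*u + v)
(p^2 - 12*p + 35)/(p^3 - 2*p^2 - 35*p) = (p - 5)/(p*(p + 5))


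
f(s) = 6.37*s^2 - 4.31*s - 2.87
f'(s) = 12.74*s - 4.31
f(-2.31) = 41.08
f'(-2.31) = -33.74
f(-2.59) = 51.02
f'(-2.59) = -37.31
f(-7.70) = 407.99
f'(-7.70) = -102.41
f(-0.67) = 2.88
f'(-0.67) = -12.85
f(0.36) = -3.60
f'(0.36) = 0.28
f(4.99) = 134.24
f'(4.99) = 59.26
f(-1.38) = 15.21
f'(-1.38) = -21.89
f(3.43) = 57.29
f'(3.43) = 39.39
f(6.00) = 200.59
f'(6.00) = 72.13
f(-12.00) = 966.13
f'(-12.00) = -157.19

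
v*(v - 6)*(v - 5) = v^3 - 11*v^2 + 30*v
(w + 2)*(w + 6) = w^2 + 8*w + 12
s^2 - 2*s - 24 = (s - 6)*(s + 4)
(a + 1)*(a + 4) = a^2 + 5*a + 4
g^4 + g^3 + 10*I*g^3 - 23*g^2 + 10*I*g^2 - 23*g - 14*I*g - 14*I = (g + 2*I)*(g + 7*I)*(-I*g + 1)*(I*g + I)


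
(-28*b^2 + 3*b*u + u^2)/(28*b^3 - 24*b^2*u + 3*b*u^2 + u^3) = (-4*b + u)/(4*b^2 - 4*b*u + u^2)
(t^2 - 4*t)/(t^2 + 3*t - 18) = t*(t - 4)/(t^2 + 3*t - 18)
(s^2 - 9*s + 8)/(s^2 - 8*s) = (s - 1)/s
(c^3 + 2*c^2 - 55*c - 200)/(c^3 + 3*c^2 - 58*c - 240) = (c + 5)/(c + 6)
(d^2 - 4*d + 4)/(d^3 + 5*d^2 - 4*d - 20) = (d - 2)/(d^2 + 7*d + 10)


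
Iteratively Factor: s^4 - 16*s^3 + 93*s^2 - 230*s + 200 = (s - 5)*(s^3 - 11*s^2 + 38*s - 40) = (s - 5)*(s - 2)*(s^2 - 9*s + 20) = (s - 5)^2*(s - 2)*(s - 4)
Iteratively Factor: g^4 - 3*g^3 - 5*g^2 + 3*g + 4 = (g + 1)*(g^3 - 4*g^2 - g + 4) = (g - 4)*(g + 1)*(g^2 - 1) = (g - 4)*(g + 1)^2*(g - 1)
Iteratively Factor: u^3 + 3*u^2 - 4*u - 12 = (u + 3)*(u^2 - 4) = (u + 2)*(u + 3)*(u - 2)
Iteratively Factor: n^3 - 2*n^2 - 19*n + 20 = (n - 5)*(n^2 + 3*n - 4) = (n - 5)*(n + 4)*(n - 1)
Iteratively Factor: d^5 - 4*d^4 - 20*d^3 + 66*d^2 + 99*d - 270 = (d + 3)*(d^4 - 7*d^3 + d^2 + 63*d - 90) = (d - 3)*(d + 3)*(d^3 - 4*d^2 - 11*d + 30) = (d - 3)*(d + 3)^2*(d^2 - 7*d + 10) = (d - 5)*(d - 3)*(d + 3)^2*(d - 2)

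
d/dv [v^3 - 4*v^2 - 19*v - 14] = 3*v^2 - 8*v - 19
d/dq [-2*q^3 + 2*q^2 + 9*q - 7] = -6*q^2 + 4*q + 9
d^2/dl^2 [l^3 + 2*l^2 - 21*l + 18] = 6*l + 4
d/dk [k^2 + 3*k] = 2*k + 3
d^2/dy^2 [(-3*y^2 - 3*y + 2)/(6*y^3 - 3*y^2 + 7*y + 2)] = 8*(-27*y^6 - 81*y^5 + 243*y^4 + 117*y^2 - 63*y + 35)/(216*y^9 - 324*y^8 + 918*y^7 - 567*y^6 + 855*y^5 + 117*y^4 + 163*y^3 + 258*y^2 + 84*y + 8)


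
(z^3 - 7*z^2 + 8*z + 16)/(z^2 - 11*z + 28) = (z^2 - 3*z - 4)/(z - 7)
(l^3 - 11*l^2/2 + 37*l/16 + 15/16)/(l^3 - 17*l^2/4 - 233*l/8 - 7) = (4*l^2 - 23*l + 15)/(2*(2*l^2 - 9*l - 56))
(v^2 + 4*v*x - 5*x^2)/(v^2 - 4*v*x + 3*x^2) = (-v - 5*x)/(-v + 3*x)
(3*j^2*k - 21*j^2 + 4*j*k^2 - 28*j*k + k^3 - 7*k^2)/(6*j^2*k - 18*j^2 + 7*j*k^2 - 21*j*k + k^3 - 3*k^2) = (3*j*k - 21*j + k^2 - 7*k)/(6*j*k - 18*j + k^2 - 3*k)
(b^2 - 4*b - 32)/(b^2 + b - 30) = (b^2 - 4*b - 32)/(b^2 + b - 30)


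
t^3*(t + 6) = t^4 + 6*t^3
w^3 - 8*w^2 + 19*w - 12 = (w - 4)*(w - 3)*(w - 1)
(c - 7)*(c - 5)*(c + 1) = c^3 - 11*c^2 + 23*c + 35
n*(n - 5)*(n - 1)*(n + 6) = n^4 - 31*n^2 + 30*n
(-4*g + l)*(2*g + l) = -8*g^2 - 2*g*l + l^2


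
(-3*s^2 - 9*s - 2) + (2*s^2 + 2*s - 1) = -s^2 - 7*s - 3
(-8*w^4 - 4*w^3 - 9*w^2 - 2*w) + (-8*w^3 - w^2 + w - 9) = -8*w^4 - 12*w^3 - 10*w^2 - w - 9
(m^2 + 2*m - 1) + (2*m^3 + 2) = 2*m^3 + m^2 + 2*m + 1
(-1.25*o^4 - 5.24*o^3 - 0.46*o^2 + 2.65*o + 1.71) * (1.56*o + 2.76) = -1.95*o^5 - 11.6244*o^4 - 15.18*o^3 + 2.8644*o^2 + 9.9816*o + 4.7196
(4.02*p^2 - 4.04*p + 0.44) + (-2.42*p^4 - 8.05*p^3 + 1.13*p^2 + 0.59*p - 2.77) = -2.42*p^4 - 8.05*p^3 + 5.15*p^2 - 3.45*p - 2.33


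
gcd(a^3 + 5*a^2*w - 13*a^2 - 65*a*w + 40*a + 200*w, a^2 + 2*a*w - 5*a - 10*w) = a - 5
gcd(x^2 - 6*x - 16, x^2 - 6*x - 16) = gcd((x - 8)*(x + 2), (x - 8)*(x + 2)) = x^2 - 6*x - 16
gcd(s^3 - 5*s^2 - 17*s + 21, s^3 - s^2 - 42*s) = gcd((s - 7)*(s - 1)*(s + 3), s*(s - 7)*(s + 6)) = s - 7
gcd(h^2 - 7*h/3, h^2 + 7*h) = h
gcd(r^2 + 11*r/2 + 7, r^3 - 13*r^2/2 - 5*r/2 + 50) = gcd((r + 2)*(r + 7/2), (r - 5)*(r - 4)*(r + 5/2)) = 1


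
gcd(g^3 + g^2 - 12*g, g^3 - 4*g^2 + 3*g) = g^2 - 3*g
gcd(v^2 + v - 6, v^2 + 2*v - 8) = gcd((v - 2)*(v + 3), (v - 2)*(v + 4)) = v - 2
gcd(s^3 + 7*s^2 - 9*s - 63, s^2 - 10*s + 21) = s - 3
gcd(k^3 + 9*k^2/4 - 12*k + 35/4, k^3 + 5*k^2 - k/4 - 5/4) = k + 5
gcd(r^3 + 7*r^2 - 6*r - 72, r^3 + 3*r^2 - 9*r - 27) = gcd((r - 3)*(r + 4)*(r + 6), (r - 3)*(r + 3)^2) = r - 3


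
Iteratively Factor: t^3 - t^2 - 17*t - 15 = (t + 1)*(t^2 - 2*t - 15) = (t - 5)*(t + 1)*(t + 3)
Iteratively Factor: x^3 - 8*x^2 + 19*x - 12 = (x - 3)*(x^2 - 5*x + 4) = (x - 3)*(x - 1)*(x - 4)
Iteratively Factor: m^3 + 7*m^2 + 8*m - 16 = (m + 4)*(m^2 + 3*m - 4) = (m - 1)*(m + 4)*(m + 4)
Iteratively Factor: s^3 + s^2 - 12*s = (s)*(s^2 + s - 12) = s*(s - 3)*(s + 4)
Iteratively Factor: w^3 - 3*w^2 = (w - 3)*(w^2) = w*(w - 3)*(w)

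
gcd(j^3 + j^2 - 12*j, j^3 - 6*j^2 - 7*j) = j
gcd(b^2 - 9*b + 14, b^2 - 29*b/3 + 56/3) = b - 7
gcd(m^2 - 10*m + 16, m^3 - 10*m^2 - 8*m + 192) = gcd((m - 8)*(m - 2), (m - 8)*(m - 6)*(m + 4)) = m - 8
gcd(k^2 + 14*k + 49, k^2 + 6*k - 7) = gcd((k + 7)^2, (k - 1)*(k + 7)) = k + 7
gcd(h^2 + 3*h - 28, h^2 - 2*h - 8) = h - 4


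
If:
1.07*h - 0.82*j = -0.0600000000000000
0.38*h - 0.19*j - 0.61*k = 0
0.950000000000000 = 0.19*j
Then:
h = 3.78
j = 5.00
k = 0.79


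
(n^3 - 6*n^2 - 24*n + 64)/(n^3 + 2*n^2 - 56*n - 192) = (n - 2)/(n + 6)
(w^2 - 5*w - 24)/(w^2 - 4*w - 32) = (w + 3)/(w + 4)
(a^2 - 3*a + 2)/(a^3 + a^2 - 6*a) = (a - 1)/(a*(a + 3))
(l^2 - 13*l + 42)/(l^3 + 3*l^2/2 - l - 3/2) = 2*(l^2 - 13*l + 42)/(2*l^3 + 3*l^2 - 2*l - 3)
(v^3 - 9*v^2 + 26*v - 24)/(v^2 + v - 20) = (v^2 - 5*v + 6)/(v + 5)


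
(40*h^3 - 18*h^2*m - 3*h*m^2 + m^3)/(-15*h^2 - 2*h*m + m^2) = (-8*h^2 + 2*h*m + m^2)/(3*h + m)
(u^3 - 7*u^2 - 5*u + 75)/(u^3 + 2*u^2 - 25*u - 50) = (u^2 - 2*u - 15)/(u^2 + 7*u + 10)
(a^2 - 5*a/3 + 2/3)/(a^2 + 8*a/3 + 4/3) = (3*a^2 - 5*a + 2)/(3*a^2 + 8*a + 4)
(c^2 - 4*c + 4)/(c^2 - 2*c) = (c - 2)/c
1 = 1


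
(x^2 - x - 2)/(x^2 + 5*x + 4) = (x - 2)/(x + 4)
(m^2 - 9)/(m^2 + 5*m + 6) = (m - 3)/(m + 2)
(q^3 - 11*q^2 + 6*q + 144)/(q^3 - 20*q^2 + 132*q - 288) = (q + 3)/(q - 6)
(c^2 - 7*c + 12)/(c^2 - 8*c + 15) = (c - 4)/(c - 5)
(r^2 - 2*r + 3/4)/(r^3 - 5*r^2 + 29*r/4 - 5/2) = (2*r - 3)/(2*r^2 - 9*r + 10)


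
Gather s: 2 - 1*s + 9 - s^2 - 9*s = -s^2 - 10*s + 11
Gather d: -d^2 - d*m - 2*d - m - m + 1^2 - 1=-d^2 + d*(-m - 2) - 2*m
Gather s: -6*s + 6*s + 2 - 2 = 0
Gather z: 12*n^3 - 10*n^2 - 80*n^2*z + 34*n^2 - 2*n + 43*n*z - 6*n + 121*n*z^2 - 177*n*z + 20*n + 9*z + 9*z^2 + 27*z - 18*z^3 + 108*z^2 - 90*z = 12*n^3 + 24*n^2 + 12*n - 18*z^3 + z^2*(121*n + 117) + z*(-80*n^2 - 134*n - 54)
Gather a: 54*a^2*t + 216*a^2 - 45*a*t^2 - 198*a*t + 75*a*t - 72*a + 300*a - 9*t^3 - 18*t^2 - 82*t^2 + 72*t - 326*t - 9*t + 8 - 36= a^2*(54*t + 216) + a*(-45*t^2 - 123*t + 228) - 9*t^3 - 100*t^2 - 263*t - 28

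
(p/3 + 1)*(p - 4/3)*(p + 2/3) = p^3/3 + 7*p^2/9 - 26*p/27 - 8/9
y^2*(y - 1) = y^3 - y^2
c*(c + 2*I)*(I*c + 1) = I*c^3 - c^2 + 2*I*c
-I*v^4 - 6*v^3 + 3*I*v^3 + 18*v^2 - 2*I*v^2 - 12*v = v*(v - 2)*(v - 6*I)*(-I*v + I)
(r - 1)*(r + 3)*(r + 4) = r^3 + 6*r^2 + 5*r - 12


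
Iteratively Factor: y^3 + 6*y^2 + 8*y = (y + 2)*(y^2 + 4*y) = y*(y + 2)*(y + 4)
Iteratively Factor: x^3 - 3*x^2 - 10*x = (x + 2)*(x^2 - 5*x) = x*(x + 2)*(x - 5)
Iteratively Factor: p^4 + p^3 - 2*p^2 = (p)*(p^3 + p^2 - 2*p) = p*(p - 1)*(p^2 + 2*p) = p^2*(p - 1)*(p + 2)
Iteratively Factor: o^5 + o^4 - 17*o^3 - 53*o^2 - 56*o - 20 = (o + 1)*(o^4 - 17*o^2 - 36*o - 20) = (o - 5)*(o + 1)*(o^3 + 5*o^2 + 8*o + 4) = (o - 5)*(o + 1)^2*(o^2 + 4*o + 4) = (o - 5)*(o + 1)^2*(o + 2)*(o + 2)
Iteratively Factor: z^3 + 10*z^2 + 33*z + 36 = (z + 3)*(z^2 + 7*z + 12) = (z + 3)^2*(z + 4)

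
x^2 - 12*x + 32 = (x - 8)*(x - 4)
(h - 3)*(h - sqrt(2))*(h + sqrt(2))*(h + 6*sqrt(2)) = h^4 - 3*h^3 + 6*sqrt(2)*h^3 - 18*sqrt(2)*h^2 - 2*h^2 - 12*sqrt(2)*h + 6*h + 36*sqrt(2)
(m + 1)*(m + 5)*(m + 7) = m^3 + 13*m^2 + 47*m + 35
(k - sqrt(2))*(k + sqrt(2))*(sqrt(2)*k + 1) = sqrt(2)*k^3 + k^2 - 2*sqrt(2)*k - 2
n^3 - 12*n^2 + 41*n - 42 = (n - 7)*(n - 3)*(n - 2)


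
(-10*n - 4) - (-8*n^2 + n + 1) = 8*n^2 - 11*n - 5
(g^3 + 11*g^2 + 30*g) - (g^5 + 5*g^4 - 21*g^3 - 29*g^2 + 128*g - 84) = -g^5 - 5*g^4 + 22*g^3 + 40*g^2 - 98*g + 84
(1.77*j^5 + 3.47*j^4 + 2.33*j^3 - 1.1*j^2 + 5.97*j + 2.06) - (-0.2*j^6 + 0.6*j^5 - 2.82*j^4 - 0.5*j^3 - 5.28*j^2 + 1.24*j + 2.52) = 0.2*j^6 + 1.17*j^5 + 6.29*j^4 + 2.83*j^3 + 4.18*j^2 + 4.73*j - 0.46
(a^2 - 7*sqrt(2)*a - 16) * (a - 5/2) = a^3 - 7*sqrt(2)*a^2 - 5*a^2/2 - 16*a + 35*sqrt(2)*a/2 + 40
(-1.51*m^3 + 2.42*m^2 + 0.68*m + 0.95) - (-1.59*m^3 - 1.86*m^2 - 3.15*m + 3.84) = 0.0800000000000001*m^3 + 4.28*m^2 + 3.83*m - 2.89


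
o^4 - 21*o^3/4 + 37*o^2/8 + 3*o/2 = o*(o - 4)*(o - 3/2)*(o + 1/4)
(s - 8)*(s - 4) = s^2 - 12*s + 32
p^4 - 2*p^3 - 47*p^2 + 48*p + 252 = (p - 7)*(p - 3)*(p + 2)*(p + 6)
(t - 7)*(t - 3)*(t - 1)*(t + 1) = t^4 - 10*t^3 + 20*t^2 + 10*t - 21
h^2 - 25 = (h - 5)*(h + 5)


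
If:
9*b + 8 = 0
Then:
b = -8/9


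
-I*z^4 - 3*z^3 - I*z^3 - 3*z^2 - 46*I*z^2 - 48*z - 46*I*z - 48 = (z - 8*I)*(z - I)*(z + 6*I)*(-I*z - I)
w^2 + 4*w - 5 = (w - 1)*(w + 5)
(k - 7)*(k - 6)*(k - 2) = k^3 - 15*k^2 + 68*k - 84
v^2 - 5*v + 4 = (v - 4)*(v - 1)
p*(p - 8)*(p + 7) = p^3 - p^2 - 56*p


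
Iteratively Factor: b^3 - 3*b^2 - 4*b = (b - 4)*(b^2 + b) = b*(b - 4)*(b + 1)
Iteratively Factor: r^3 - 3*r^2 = (r)*(r^2 - 3*r) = r^2*(r - 3)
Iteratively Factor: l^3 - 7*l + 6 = (l + 3)*(l^2 - 3*l + 2) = (l - 1)*(l + 3)*(l - 2)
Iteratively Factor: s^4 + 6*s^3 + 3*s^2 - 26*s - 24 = (s + 4)*(s^3 + 2*s^2 - 5*s - 6) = (s + 1)*(s + 4)*(s^2 + s - 6) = (s + 1)*(s + 3)*(s + 4)*(s - 2)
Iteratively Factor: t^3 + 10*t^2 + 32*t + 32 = (t + 2)*(t^2 + 8*t + 16) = (t + 2)*(t + 4)*(t + 4)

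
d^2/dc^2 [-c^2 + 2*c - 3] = -2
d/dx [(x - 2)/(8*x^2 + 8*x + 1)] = (-8*x^2 + 32*x + 17)/(64*x^4 + 128*x^3 + 80*x^2 + 16*x + 1)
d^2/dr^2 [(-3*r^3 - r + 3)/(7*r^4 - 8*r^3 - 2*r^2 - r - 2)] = 2*(-147*r^9 - 420*r^7 + 1819*r^6 - 3102*r^5 + 993*r^4 + 215*r^3 + 438*r^2 - 150*r - 7)/(343*r^12 - 1176*r^11 + 1050*r^10 + 13*r^9 - 258*r^8 + 468*r^7 - 299*r^6 - 144*r^5 - 42*r^4 - 121*r^3 - 30*r^2 - 12*r - 8)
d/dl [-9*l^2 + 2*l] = 2 - 18*l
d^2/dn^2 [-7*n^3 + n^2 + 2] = 2 - 42*n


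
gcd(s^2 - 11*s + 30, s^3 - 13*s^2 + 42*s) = s - 6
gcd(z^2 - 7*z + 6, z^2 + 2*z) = 1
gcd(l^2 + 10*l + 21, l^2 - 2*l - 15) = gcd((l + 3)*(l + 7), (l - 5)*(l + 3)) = l + 3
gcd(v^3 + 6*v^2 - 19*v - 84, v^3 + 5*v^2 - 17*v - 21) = v + 7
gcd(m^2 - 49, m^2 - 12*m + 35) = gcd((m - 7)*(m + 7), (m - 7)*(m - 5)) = m - 7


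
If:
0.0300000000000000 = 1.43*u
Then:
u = 0.02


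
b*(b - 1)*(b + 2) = b^3 + b^2 - 2*b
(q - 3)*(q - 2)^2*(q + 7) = q^4 - 33*q^2 + 100*q - 84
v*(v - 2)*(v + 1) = v^3 - v^2 - 2*v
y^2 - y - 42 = (y - 7)*(y + 6)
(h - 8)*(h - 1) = h^2 - 9*h + 8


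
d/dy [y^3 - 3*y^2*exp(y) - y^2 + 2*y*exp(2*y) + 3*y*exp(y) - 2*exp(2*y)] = -3*y^2*exp(y) + 3*y^2 + 4*y*exp(2*y) - 3*y*exp(y) - 2*y - 2*exp(2*y) + 3*exp(y)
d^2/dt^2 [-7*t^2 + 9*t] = -14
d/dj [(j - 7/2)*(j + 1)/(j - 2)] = (j^2 - 4*j + 17/2)/(j^2 - 4*j + 4)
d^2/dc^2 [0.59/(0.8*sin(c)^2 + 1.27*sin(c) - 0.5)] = (-1.5104*sin(c)^4 - 1.79832*sin(c)^3 + 0.369989000000001*sin(c)^2 + 3.22199*sin(c) + 2.375222)/(0.8*sin(c)^2 + 1.27*sin(c) - 0.5)^3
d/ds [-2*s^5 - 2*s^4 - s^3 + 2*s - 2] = -10*s^4 - 8*s^3 - 3*s^2 + 2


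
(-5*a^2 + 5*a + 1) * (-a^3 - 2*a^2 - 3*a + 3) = 5*a^5 + 5*a^4 + 4*a^3 - 32*a^2 + 12*a + 3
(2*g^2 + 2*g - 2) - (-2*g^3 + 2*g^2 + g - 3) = 2*g^3 + g + 1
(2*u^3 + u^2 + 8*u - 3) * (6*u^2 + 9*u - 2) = 12*u^5 + 24*u^4 + 53*u^3 + 52*u^2 - 43*u + 6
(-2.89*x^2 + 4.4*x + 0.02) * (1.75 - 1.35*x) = 3.9015*x^3 - 10.9975*x^2 + 7.673*x + 0.035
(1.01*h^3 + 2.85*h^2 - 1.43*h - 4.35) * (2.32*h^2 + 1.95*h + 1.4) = 2.3432*h^5 + 8.5815*h^4 + 3.6539*h^3 - 8.8905*h^2 - 10.4845*h - 6.09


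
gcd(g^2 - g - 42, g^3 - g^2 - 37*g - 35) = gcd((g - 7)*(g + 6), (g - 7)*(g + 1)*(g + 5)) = g - 7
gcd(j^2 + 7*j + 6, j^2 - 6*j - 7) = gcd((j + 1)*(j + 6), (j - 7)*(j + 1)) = j + 1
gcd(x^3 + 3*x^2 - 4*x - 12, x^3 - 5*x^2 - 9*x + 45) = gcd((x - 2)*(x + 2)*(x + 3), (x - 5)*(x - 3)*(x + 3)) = x + 3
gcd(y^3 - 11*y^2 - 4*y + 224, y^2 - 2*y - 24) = y + 4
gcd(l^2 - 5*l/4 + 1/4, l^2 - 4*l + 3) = l - 1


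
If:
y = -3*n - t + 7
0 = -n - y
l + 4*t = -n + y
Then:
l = -6*y - 28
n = -y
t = 2*y + 7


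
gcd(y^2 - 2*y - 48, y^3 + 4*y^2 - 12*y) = y + 6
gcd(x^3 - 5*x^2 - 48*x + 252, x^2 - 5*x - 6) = x - 6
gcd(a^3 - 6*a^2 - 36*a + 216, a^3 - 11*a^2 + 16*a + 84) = a - 6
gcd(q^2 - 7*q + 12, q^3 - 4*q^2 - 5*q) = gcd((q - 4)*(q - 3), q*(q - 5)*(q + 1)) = 1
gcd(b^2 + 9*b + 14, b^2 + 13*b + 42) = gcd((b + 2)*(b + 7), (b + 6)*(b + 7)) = b + 7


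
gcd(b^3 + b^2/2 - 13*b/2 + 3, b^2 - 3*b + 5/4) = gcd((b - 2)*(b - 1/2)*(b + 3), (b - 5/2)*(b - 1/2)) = b - 1/2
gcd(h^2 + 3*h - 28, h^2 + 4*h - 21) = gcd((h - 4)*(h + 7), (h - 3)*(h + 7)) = h + 7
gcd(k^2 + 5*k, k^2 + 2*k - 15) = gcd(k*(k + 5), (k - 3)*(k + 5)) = k + 5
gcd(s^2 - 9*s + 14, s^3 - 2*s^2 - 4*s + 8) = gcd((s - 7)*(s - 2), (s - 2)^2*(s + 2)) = s - 2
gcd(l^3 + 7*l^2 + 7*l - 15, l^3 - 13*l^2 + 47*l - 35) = l - 1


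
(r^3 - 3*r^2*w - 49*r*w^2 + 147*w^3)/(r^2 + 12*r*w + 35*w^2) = (r^2 - 10*r*w + 21*w^2)/(r + 5*w)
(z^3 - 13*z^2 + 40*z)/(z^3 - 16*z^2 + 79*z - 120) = z/(z - 3)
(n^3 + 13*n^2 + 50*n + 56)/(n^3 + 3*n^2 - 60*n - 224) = (n + 2)/(n - 8)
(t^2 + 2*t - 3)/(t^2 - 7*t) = (t^2 + 2*t - 3)/(t*(t - 7))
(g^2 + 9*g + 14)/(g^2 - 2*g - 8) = (g + 7)/(g - 4)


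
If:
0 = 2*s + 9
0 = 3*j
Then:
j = 0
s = -9/2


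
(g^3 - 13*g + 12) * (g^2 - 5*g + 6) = g^5 - 5*g^4 - 7*g^3 + 77*g^2 - 138*g + 72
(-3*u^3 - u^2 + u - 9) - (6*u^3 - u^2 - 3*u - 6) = -9*u^3 + 4*u - 3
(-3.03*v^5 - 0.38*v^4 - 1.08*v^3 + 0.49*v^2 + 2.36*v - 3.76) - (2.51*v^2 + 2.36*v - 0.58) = -3.03*v^5 - 0.38*v^4 - 1.08*v^3 - 2.02*v^2 - 3.18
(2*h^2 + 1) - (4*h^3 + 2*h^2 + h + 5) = -4*h^3 - h - 4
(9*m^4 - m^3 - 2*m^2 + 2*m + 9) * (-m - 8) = -9*m^5 - 71*m^4 + 10*m^3 + 14*m^2 - 25*m - 72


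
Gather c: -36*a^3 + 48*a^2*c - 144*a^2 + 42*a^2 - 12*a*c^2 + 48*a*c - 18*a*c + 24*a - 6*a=-36*a^3 - 102*a^2 - 12*a*c^2 + 18*a + c*(48*a^2 + 30*a)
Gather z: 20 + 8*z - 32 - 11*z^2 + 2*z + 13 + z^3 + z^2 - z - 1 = z^3 - 10*z^2 + 9*z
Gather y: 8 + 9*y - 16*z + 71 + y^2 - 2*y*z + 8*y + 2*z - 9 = y^2 + y*(17 - 2*z) - 14*z + 70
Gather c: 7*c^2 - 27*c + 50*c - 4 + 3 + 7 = 7*c^2 + 23*c + 6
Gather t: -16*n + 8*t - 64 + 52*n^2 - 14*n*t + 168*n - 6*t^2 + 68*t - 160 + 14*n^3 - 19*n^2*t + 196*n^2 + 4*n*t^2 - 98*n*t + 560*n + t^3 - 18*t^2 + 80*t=14*n^3 + 248*n^2 + 712*n + t^3 + t^2*(4*n - 24) + t*(-19*n^2 - 112*n + 156) - 224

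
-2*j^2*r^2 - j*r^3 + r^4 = r^2*(-2*j + r)*(j + r)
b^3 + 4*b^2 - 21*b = b*(b - 3)*(b + 7)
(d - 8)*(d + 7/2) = d^2 - 9*d/2 - 28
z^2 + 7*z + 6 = (z + 1)*(z + 6)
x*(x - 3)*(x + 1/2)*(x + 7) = x^4 + 9*x^3/2 - 19*x^2 - 21*x/2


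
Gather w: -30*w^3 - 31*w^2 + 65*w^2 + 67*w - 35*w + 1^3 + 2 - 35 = -30*w^3 + 34*w^2 + 32*w - 32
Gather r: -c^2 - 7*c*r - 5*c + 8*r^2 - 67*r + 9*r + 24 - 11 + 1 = -c^2 - 5*c + 8*r^2 + r*(-7*c - 58) + 14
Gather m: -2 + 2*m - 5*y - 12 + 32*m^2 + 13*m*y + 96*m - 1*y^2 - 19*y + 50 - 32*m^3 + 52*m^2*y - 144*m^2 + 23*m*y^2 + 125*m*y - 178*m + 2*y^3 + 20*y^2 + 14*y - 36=-32*m^3 + m^2*(52*y - 112) + m*(23*y^2 + 138*y - 80) + 2*y^3 + 19*y^2 - 10*y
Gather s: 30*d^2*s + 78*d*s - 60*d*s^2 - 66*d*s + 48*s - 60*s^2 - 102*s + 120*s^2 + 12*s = s^2*(60 - 60*d) + s*(30*d^2 + 12*d - 42)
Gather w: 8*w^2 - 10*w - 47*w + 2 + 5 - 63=8*w^2 - 57*w - 56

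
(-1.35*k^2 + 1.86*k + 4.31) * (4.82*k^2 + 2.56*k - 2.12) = -6.507*k^4 + 5.5092*k^3 + 28.3978*k^2 + 7.0904*k - 9.1372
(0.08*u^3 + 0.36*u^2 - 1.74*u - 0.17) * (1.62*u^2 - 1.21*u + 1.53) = 0.1296*u^5 + 0.4864*u^4 - 3.132*u^3 + 2.3808*u^2 - 2.4565*u - 0.2601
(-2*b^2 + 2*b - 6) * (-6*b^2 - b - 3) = 12*b^4 - 10*b^3 + 40*b^2 + 18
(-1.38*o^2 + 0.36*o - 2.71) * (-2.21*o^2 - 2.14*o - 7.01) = 3.0498*o^4 + 2.1576*o^3 + 14.8925*o^2 + 3.2758*o + 18.9971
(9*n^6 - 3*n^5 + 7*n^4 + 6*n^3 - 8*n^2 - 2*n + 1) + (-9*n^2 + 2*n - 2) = 9*n^6 - 3*n^5 + 7*n^4 + 6*n^3 - 17*n^2 - 1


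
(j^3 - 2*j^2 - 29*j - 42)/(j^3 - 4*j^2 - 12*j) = (j^2 - 4*j - 21)/(j*(j - 6))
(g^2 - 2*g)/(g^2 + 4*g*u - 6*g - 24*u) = g*(g - 2)/(g^2 + 4*g*u - 6*g - 24*u)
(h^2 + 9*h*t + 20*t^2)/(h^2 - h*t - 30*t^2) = (-h - 4*t)/(-h + 6*t)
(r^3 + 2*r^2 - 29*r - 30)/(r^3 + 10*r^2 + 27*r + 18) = (r - 5)/(r + 3)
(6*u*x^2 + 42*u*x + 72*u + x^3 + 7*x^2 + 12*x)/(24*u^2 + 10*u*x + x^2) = (x^2 + 7*x + 12)/(4*u + x)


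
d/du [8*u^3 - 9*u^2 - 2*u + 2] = 24*u^2 - 18*u - 2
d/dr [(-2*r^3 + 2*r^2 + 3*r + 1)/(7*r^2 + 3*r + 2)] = (-14*r^4 - 12*r^3 - 27*r^2 - 6*r + 3)/(49*r^4 + 42*r^3 + 37*r^2 + 12*r + 4)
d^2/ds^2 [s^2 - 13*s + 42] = 2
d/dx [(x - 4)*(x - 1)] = 2*x - 5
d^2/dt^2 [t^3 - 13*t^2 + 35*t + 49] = 6*t - 26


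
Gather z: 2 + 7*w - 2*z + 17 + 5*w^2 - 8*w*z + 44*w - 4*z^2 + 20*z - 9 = 5*w^2 + 51*w - 4*z^2 + z*(18 - 8*w) + 10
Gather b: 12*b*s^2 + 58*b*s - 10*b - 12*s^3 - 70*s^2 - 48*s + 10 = b*(12*s^2 + 58*s - 10) - 12*s^3 - 70*s^2 - 48*s + 10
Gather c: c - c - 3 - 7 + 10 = 0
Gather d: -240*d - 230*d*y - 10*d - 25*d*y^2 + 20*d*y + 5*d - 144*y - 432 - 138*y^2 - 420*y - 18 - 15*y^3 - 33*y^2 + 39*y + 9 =d*(-25*y^2 - 210*y - 245) - 15*y^3 - 171*y^2 - 525*y - 441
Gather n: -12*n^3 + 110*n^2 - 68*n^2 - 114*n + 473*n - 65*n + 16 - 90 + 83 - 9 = -12*n^3 + 42*n^2 + 294*n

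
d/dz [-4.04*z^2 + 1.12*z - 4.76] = 1.12 - 8.08*z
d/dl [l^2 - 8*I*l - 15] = 2*l - 8*I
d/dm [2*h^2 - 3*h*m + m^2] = -3*h + 2*m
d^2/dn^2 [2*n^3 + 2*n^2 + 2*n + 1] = 12*n + 4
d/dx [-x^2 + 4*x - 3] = 4 - 2*x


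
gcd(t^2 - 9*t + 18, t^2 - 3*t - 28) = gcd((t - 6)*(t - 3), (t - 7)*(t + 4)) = 1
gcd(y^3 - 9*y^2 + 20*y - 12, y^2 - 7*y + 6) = y^2 - 7*y + 6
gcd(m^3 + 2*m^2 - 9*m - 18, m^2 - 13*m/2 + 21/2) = m - 3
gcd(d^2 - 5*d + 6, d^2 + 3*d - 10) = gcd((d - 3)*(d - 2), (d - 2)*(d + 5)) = d - 2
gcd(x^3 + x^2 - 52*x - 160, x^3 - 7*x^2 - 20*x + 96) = x^2 - 4*x - 32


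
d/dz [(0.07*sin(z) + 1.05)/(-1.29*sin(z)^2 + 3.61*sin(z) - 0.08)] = (0.0903*sin(z)^2 + 2.709*sin(z) - 3.7961)*cos(z)/(1.6641*sin(z)^4 - 9.3138*sin(z)^3 + 13.2385*sin(z)^2 - 0.5776*sin(z) + 0.0064)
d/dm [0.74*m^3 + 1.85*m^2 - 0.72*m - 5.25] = 2.22*m^2 + 3.7*m - 0.72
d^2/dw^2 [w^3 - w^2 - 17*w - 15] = 6*w - 2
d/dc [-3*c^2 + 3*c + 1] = 3 - 6*c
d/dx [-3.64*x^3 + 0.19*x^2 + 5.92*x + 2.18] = -10.92*x^2 + 0.38*x + 5.92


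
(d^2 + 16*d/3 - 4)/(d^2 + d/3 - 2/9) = 3*(3*d^2 + 16*d - 12)/(9*d^2 + 3*d - 2)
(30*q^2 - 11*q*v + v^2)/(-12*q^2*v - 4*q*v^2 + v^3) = (-5*q + v)/(v*(2*q + v))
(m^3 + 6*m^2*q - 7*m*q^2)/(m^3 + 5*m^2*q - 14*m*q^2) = (-m + q)/(-m + 2*q)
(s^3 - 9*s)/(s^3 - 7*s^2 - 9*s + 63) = s/(s - 7)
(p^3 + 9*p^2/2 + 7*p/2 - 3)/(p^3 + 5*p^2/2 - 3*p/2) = (p + 2)/p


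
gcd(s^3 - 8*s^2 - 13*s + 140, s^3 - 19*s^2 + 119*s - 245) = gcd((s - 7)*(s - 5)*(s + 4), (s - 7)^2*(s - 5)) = s^2 - 12*s + 35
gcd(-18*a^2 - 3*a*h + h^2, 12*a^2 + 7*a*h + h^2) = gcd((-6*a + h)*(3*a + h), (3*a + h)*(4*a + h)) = 3*a + h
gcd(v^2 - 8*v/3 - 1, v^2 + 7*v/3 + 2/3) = v + 1/3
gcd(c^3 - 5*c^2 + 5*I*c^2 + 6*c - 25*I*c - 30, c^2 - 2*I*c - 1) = c - I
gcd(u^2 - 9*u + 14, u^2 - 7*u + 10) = u - 2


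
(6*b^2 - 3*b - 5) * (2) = 12*b^2 - 6*b - 10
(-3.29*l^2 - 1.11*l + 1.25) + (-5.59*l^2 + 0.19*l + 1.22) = -8.88*l^2 - 0.92*l + 2.47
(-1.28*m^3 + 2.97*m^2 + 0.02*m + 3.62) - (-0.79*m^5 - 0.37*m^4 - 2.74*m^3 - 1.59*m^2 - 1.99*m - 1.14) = 0.79*m^5 + 0.37*m^4 + 1.46*m^3 + 4.56*m^2 + 2.01*m + 4.76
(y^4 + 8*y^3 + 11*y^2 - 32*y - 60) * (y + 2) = y^5 + 10*y^4 + 27*y^3 - 10*y^2 - 124*y - 120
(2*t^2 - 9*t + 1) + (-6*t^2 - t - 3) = -4*t^2 - 10*t - 2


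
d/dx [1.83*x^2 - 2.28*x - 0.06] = 3.66*x - 2.28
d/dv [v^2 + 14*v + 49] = 2*v + 14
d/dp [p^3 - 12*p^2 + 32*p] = 3*p^2 - 24*p + 32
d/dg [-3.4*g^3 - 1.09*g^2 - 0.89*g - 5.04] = -10.2*g^2 - 2.18*g - 0.89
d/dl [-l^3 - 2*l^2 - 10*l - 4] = -3*l^2 - 4*l - 10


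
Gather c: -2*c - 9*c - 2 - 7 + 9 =-11*c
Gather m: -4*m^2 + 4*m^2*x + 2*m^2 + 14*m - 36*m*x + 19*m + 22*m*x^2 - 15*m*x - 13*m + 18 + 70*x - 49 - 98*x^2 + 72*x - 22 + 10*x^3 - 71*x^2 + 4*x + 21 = m^2*(4*x - 2) + m*(22*x^2 - 51*x + 20) + 10*x^3 - 169*x^2 + 146*x - 32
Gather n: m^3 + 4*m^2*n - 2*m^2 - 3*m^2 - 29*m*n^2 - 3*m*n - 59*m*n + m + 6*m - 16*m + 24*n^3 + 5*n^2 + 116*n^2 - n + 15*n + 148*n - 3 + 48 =m^3 - 5*m^2 - 9*m + 24*n^3 + n^2*(121 - 29*m) + n*(4*m^2 - 62*m + 162) + 45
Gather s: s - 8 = s - 8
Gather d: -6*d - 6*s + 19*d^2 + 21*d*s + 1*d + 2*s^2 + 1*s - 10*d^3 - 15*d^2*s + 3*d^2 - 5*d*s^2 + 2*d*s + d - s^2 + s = -10*d^3 + d^2*(22 - 15*s) + d*(-5*s^2 + 23*s - 4) + s^2 - 4*s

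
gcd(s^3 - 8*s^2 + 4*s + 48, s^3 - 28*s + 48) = s - 4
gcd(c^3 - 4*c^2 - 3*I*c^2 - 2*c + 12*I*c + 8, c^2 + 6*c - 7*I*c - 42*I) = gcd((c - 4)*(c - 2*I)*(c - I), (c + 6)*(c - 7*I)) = 1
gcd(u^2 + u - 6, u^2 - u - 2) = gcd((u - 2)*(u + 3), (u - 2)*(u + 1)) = u - 2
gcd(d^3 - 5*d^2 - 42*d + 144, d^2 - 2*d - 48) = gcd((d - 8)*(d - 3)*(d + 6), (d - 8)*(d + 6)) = d^2 - 2*d - 48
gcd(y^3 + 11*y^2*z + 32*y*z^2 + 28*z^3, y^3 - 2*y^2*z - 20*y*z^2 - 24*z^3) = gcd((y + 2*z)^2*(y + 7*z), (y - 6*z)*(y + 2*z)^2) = y^2 + 4*y*z + 4*z^2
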